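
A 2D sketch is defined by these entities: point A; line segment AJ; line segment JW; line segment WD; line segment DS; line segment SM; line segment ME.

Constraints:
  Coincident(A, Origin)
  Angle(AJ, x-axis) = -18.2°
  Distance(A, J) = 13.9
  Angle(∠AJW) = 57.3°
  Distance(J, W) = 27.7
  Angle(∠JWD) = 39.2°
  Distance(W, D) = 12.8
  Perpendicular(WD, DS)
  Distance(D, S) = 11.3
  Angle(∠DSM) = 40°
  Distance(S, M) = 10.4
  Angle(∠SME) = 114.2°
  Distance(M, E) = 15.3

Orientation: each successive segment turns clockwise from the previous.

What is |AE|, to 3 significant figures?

17.5

∠DSM = 40.0° gives SM at -152° from the x-axis; with |SM| = 10.4, M = (-3.79, -16.5). ∠SME = 114.2° gives ME at 142° from the x-axis; with |ME| = 15.3, E = (-15.9, -7.19). Then |AE| = |E − A| = 17.5.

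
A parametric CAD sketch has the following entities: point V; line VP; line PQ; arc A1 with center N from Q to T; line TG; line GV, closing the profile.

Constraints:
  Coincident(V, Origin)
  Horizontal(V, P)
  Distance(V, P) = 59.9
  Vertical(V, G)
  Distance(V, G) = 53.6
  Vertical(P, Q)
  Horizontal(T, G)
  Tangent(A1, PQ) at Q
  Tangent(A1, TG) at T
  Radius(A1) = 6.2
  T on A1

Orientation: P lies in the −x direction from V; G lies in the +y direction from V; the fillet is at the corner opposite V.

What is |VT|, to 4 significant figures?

75.87

V is at the origin; V and P share the same y with |VP| = 59.9 and P on the −x side, so P = (-59.90, 0.000). V and G share the same x with |VG| = 53.6 and G on the +y side, so G = (0.000, 53.60). The virtual corner opposite V is at (-59.90, 53.60). Since A1 is tangent to PQ there, NQ ⟂ PQ and the tangent condition forces NT to be normal to TG, with radius 6.2, so the center N sits 6.2 in from both sides at N = (-53.70, 47.40). That places the tangent points at Q = (-59.90, 47.40) on PQ and T = (-53.70, 53.60) on TG. Then |VT| = |T − V| = 75.87.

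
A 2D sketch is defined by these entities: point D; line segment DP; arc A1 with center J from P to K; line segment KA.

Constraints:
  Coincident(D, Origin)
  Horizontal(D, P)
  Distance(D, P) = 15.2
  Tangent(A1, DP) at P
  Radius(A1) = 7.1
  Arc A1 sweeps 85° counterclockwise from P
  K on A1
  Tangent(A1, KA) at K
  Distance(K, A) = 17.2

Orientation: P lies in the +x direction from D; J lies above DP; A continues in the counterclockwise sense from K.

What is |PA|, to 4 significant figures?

25.12

D is at the origin; DP is horizontal with |DP| = 15.2 and P on the +x side, so P = (15.20, 0.000). The tangent condition forces JP to be normal to DP, so J = P + (0, 7.1) = (15.20, 7.100). On A1, P sits at bearing -90° from J; an 85° counterclockwise sweep puts K at bearing -5°, so K = J + 7.1·(cos -5°, sin -5°) = (22.27, 6.481). Since A1 is tangent to KA there, JK ⟂ KA, so KA runs along (−sin -5°, cos -5°); with |KA| = 17.2, A = (23.77, 23.62). Then |PA| = |A − P| = 25.12.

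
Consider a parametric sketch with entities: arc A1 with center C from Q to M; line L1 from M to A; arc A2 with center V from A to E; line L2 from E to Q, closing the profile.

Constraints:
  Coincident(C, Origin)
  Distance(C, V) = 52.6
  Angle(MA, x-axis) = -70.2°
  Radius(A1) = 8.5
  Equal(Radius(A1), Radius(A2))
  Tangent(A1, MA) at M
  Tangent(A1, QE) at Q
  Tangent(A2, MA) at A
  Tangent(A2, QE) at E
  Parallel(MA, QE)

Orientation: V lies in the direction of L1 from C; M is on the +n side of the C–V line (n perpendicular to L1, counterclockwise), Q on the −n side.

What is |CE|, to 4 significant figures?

53.28

The slot axis is L1's direction at -70.2°, so u = (cos -70.2°, sin -70.2°) = (0.3387, -0.9409) and n = (−sin -70.2°, cos -70.2°) = (0.9409, 0.3387). C is at the origin and V lies 52.6 along u from C, so V = 52.6·u = (17.82, -49.49). Tangency of A1 to both parallel lines with radius 8.5 puts M and Q at C ± 8.5·n: M = (7.997, 2.879), Q = (-7.997, -2.879). Equal radii place A and E the same way about V: A = V + 8.5·n = (25.82, -46.61), E = V − 8.5·n = (9.820, -52.37). Then |CE| = |E − C| = 53.28.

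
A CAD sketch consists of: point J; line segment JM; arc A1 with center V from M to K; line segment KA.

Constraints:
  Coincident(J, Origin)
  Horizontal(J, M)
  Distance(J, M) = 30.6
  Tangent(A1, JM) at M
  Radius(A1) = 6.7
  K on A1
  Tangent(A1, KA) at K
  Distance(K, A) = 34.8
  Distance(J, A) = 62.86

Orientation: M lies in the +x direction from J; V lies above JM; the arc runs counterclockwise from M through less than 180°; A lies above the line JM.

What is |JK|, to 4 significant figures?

36.73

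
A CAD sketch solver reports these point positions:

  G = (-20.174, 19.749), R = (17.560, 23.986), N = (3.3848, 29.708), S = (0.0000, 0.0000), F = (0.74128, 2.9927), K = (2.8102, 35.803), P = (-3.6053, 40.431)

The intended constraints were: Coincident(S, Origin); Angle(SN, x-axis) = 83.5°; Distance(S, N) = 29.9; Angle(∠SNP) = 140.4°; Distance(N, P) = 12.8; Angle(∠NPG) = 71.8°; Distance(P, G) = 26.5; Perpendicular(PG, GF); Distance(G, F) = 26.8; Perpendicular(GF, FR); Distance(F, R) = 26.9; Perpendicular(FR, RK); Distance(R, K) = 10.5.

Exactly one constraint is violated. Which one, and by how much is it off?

Distance(R, K) = 10.5 — off by 8.40.

S = (0.00, 0.00) ✓; SN at 83.50° ✓; |SN| = 29.90 ✓; ∠SNP = 140.4° ✓; |NP| = 12.80 ✓; ∠NPG = 71.80° ✓; |PG| = 26.50 ✓; ∠(PG, GF) = 90.00° ✓; |GF| = 26.80 ✓; ∠(GF, FR) = 90.00° ✓; |FR| = 26.90 ✓; ∠(FR, RK) = 90.00° ✓; |RK| = 18.90 ✗.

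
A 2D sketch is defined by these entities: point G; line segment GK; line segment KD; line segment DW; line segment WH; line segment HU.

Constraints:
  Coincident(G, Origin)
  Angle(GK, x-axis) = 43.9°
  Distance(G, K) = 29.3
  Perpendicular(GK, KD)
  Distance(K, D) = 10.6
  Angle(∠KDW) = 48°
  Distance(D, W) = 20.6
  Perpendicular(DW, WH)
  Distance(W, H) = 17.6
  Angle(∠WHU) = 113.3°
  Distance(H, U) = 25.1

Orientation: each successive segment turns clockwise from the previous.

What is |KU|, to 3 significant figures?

21.8

G is at the origin; GK runs at 43.9° with length 29.3, so K = (21.1, 20.3). The perpendicularity gives KD at right angles to GK, so KD runs at -46.1°; with |KD| = 10.6, D = (28.5, 12.7). ∠KDW = 48.0° gives DW at -178° from the x-axis; with |DW| = 20.6, W = (7.87, 12.0). The perpendicularity gives WH at right angles to DW, so WH runs at 91.9°; with |WH| = 17.6, H = (7.29, 29.6). ∠WHU = 113.3° gives HU at 25.2° from the x-axis; with |HU| = 25.1, U = (30.0, 40.3). Then |KU| = |U − K| = 21.8.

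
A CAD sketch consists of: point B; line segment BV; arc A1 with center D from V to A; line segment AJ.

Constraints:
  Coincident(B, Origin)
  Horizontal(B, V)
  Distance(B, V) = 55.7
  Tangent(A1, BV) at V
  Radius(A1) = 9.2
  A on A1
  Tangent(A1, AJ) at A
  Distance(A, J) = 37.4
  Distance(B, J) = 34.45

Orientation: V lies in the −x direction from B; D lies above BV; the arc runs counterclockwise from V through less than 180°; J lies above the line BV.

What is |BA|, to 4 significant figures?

49.69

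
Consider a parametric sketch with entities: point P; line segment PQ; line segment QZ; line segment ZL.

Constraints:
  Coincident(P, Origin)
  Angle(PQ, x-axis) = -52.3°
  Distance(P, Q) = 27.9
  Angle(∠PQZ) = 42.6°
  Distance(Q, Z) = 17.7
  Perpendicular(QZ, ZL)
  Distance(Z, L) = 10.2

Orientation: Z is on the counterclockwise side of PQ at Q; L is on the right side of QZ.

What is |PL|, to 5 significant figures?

29.223

P is at the origin; PQ runs at -52.3° with length 27.9, so Q = 27.9·(cos -52.3°, sin -52.3°) = (17.062, -22.075). ∠PQZ = 42.6°, so QZ runs at -52.3° + (180° − 42.6°) = 85.100° from the x-axis; with |QZ| = 17.7, Z = Q + 17.7·(cos 85.100°, sin 85.100°) = (18.573, -4.4398). The perpendicularity gives ZL at right angles to QZ; with |ZL| = 10.2 on the right of QZ, L = Z + 10.2·(0.99635, -0.085417) = (28.736, -5.3111). Then |PL| = |L − P| = 29.223.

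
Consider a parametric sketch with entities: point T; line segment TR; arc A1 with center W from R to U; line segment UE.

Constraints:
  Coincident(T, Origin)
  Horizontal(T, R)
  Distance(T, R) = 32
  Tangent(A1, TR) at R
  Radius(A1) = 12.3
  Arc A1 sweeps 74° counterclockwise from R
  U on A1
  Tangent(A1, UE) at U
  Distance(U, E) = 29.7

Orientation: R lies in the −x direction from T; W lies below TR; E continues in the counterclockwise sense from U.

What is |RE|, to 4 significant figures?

42.47

T is at the origin; TR is horizontal with |TR| = 32.0 and R on the −x side, so R = (-32.00, 0.000). The tangent condition forces WR to be normal to TR, so W = R + (0, -12.3) = (-32.00, -12.30). On A1, R sits at bearing 90° from W; a 74° counterclockwise sweep puts U at bearing 164°, so U = W + 12.3·(cos 164°, sin 164°) = (-43.82, -8.910). Since A1 is tangent to UE there, WU ⟂ UE, so UE runs along (−sin 164°, cos 164°); with |UE| = 29.7, E = (-52.01, -37.46). Then |RE| = |E − R| = 42.47.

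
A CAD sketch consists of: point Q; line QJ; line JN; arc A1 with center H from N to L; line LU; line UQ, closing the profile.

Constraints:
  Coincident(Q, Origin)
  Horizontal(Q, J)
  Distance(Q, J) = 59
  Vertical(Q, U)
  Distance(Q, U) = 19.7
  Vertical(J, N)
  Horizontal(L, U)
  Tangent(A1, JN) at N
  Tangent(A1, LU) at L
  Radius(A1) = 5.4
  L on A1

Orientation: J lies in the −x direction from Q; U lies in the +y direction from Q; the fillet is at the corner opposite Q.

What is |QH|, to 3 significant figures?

55.5

Q and U share the same x with |QU| = 19.7 and U on the +y side, so U = (0.00, 19.7). The virtual corner opposite Q is at (-59.0, 19.7). The tangent condition forces HN to be normal to JN and tangency of A1 to LU means the radius HL is perpendicular to LU, with radius 5.4, so the center H sits 5.4 in from both sides at H = (-53.6, 14.3). Then |QH| = |H − Q| = 55.5.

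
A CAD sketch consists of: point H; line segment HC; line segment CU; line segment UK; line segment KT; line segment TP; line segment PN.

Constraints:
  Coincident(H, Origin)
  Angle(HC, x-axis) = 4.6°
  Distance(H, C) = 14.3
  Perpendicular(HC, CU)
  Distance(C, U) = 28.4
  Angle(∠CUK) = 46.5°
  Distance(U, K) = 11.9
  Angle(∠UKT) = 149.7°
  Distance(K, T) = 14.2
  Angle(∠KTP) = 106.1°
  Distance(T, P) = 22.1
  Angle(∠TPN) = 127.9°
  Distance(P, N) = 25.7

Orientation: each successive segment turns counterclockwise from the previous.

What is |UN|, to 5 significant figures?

39.213

H is at the origin; HC runs at 4.6° with length 14.3, so C = (14.254, 1.1468). HC is perpendicular to CU, so CU runs at 94.600°; with |CU| = 28.4, U = (11.976, 29.455). ∠CUK = 46.5° gives UK at -131.90° from the x-axis; with |UK| = 11.9, K = (4.0291, 20.598). ∠UKT = 149.7° gives KT at -101.60° from the x-axis; with |KT| = 14.2, T = (1.1738, 6.6881). ∠KTP = 106.1° gives TP at -27.700° from the x-axis; with |TP| = 22.1, P = (20.741, -3.5849). ∠TPN = 127.9° gives PN at 24.400° from the x-axis; with |PN| = 25.7, N = (44.146, 7.0319). Then |UN| = |N − U| = 39.213.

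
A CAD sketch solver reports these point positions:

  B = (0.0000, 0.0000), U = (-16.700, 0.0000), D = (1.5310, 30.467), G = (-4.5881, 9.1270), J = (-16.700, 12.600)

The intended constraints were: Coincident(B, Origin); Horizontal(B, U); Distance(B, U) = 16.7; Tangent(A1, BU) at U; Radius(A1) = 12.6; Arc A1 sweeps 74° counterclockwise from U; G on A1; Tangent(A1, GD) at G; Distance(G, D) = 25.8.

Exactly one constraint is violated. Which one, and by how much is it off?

Distance(G, D) = 25.8 — off by 3.60.

B = (0.00, 0.00) ✓; B.y = 0.00, U.y = 0.00 ✓; |BU| = 16.70 ✓; ∠(JU, UB) = 90.00° ✓; |JU| = 12.60 ✓; bearing(J→G) − bearing(J→U) = 74.00° ✓; |JG| = 12.60 ✓; ∠(JG, GD) = 90.00° ✓; |GD| = 22.20 ✗.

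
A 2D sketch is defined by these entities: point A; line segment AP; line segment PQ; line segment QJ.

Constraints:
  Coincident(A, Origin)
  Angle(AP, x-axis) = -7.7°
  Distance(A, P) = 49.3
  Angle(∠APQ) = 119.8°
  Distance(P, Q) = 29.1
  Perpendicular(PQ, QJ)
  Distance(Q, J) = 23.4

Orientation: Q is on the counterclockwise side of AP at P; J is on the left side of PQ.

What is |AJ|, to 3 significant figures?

57.0

A is at the origin; AP runs at -7.7° with length 49.3, so P = 49.3·(cos -7.7°, sin -7.7°) = (48.9, -6.61). ∠APQ = 119.8°, so PQ runs at -7.7° + (180° − 119.8°) = 52.5° from the x-axis; with |PQ| = 29.1, Q = P + 29.1·(cos 52.5°, sin 52.5°) = (66.6, 16.5). The perpendicularity gives QJ at right angles to PQ; with |QJ| = 23.4 on the left of PQ, J = Q + 23.4·(-0.793, 0.609) = (48.0, 30.7). Then |AJ| = |J − A| = 57.0.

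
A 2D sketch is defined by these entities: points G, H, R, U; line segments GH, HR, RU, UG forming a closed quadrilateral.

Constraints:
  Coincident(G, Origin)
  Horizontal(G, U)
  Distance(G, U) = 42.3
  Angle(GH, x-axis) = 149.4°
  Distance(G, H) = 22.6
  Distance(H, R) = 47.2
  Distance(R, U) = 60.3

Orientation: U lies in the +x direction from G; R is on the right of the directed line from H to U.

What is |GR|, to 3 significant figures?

34.9

G is at the origin; GU is horizontal with |GU| = 42.3 and U in +x, so U = (42.3, 0). GH runs at 149.4° with |GH| = 22.6, so H = (-19.5, 11.5). R is determined by |HR| = 47.2 and |RU| = 60.3 together: it lies at the intersection of circle(H, 47.2) and circle(U, 60.3). With |HU| = 62.8, the foot of the radical line on HU is 20.2 from H and the perpendicular offset is √(47.2² − 20.2²) = 42.7. Taking the right-of-HU solution: R = (-7.41, -34.1).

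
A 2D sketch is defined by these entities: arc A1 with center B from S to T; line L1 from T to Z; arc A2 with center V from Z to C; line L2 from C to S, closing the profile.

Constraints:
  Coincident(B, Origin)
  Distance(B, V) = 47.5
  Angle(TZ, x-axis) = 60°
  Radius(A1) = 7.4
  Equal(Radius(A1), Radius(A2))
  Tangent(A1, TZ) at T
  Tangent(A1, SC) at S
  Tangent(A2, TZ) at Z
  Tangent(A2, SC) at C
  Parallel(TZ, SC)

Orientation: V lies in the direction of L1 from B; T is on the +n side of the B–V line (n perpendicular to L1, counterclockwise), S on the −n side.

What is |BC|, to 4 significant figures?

48.07

The slot axis is L1's direction at 60.0°, so u = (cos 60.0°, sin 60.0°) = (0.5000, 0.8660) and n = (−sin 60.0°, cos 60.0°) = (-0.8660, 0.5000). B is at the origin and V lies 47.5 along u from B, so V = 47.5·u = (23.75, 41.14). Tangency of A1 to both parallel lines with radius 7.4 puts T and S at B ± 7.4·n: T = (-6.409, 3.700), S = (6.409, -3.700). Equal radii place Z and C the same way about V: Z = V + 7.4·n = (17.34, 44.84), C = V − 7.4·n = (30.16, 37.44). Then |BC| = |C − B| = 48.07.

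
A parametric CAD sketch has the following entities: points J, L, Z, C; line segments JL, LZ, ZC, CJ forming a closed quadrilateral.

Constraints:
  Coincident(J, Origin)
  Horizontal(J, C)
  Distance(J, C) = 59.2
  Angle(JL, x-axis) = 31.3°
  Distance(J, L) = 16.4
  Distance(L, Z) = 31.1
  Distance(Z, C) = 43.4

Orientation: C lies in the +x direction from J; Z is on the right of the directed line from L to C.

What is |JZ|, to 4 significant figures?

30.57

J is at the origin; JC is horizontal with |JC| = 59.2 and C in +x, so C = (59.2, 0). JL runs at 31.3° with |JL| = 16.4, so L = (14.01, 8.520). Z is determined by |LZ| = 31.1 and |ZC| = 43.4 together: it lies at the intersection of circle(L, 31.1) and circle(C, 43.4). With |LC| = 45.98, the foot of the radical line on LC is 13.03 from L and the perpendicular offset is √(31.1² − 13.03²) = 28.24. Taking the right-of-LC solution: Z = (21.58, -21.64).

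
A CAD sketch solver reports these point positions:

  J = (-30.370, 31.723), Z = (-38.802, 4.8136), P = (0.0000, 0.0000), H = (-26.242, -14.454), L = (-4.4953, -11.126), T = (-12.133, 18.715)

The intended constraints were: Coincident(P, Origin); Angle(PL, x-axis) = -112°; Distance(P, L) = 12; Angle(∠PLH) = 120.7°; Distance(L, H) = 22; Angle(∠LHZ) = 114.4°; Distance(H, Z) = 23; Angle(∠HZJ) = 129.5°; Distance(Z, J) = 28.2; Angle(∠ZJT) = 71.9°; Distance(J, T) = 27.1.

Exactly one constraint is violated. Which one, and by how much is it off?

Distance(J, T) = 27.1 — off by 4.70.

P = (0.00, 0.00) ✓; PL at -112.0° ✓; |PL| = 12.00 ✓; ∠PLH = 120.7° ✓; |LH| = 22.00 ✓; ∠LHZ = 114.4° ✓; |HZ| = 23.00 ✓; ∠HZJ = 129.5° ✓; |ZJ| = 28.20 ✓; ∠ZJT = 71.90° ✓; |JT| = 22.40 ✗.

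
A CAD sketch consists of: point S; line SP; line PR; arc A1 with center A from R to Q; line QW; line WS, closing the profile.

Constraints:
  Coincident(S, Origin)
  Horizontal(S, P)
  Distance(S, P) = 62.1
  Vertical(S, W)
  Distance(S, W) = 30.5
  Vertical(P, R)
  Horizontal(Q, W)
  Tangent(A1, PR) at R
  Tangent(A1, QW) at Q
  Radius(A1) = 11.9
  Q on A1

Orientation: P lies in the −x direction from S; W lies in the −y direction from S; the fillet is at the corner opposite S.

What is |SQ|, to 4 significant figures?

58.74

S is at the origin; S and P share the same y with |SP| = 62.1 and P on the −x side, so P = (-62.10, 0.000). S and W share the same x with |SW| = 30.5 and W on the −y side, so W = (0.000, -30.50). The virtual corner opposite S is at (-62.10, -30.50). Tangency of A1 to PR means the radius AR is perpendicular to PR and the tangent condition forces AQ to be normal to QW, with radius 11.9, so the center A sits 11.9 in from both sides at A = (-50.20, -18.60). That places the tangent points at R = (-62.10, -18.60) on PR and Q = (-50.20, -30.50) on QW. Then |SQ| = |Q − S| = 58.74.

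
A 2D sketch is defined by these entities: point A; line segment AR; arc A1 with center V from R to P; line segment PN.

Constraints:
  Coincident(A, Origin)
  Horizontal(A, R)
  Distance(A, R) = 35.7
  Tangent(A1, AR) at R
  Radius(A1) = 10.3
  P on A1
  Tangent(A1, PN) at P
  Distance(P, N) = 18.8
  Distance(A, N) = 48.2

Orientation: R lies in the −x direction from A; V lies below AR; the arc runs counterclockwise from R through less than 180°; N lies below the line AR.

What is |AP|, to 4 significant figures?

47.31

Checks: |VP| = 10.30 ✓; ∠(VP, PN) = 90.00° ✓; |PN| = 18.80 ✓; |AN| = 48.20 ✓.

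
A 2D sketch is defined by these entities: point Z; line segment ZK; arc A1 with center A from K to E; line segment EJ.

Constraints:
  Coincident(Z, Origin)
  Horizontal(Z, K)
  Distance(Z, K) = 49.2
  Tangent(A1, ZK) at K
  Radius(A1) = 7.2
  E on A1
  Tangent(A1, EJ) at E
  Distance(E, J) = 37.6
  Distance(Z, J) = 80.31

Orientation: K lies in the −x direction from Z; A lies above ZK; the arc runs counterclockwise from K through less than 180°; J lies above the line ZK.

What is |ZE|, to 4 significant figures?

45.66

Z is at the origin; ZK is horizontal with |ZK| = 49.2 and K on the −x side, so K = (-49.20, 0.000). Since A1 is tangent to ZK there, AK ⟂ ZK, so A = K + (0, 7.2) = (-49.20, 7.200). Since AE ⟂ EJ (tangency), |AJ| = √(7.2² + 37.6²) = 38.28 regardless of where E sits on A1. So J lies on both circle(Z, 80.31) and circle(A, 38.28); the above-ZK intersection is J = (-70.02, 39.32). E is the foot of the tangent from J: E = (-44.00, 12.18).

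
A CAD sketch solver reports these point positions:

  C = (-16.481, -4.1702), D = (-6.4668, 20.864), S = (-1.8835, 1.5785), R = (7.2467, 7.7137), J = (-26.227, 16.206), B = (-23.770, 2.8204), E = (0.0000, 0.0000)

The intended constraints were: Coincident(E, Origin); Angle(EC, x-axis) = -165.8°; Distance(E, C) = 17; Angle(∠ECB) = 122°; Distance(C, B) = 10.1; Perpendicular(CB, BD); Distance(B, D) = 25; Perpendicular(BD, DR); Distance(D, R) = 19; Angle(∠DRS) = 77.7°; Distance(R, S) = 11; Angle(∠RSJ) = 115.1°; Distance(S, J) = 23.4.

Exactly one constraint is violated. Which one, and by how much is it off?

Distance(S, J) = 23.4 — off by 5.00.

E = (0.00, 0.00) ✓; EC at -165.8° ✓; |EC| = 17.00 ✓; ∠ECB = 122.0° ✓; |CB| = 10.10 ✓; ∠(CB, BD) = 90.00° ✓; |BD| = 25.00 ✓; ∠(BD, DR) = 90.00° ✓; |DR| = 19.00 ✓; ∠DRS = 77.70° ✓; |RS| = 11.00 ✓; ∠RSJ = 115.1° ✓; |SJ| = 28.40 ✗.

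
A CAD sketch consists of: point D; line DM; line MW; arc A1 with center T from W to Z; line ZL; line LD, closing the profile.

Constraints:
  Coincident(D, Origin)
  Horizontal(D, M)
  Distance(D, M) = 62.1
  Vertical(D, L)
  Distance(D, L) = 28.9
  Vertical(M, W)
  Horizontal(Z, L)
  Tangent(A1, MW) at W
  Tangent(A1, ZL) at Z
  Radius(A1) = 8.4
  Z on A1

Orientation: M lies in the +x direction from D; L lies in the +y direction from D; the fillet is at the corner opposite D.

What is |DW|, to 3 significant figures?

65.4

The virtual corner opposite D is at (62.1, 28.9). Tangency of A1 to MW means the radius TW is perpendicular to MW and A1 meets ZL tangentially, so TZ is at right angles to ZL, with radius 8.4, so the center T sits 8.4 in from both sides at T = (53.7, 20.5). That places the tangent points at W = (62.1, 20.5) on MW and Z = (53.7, 28.9) on ZL. Then |DW| = |W − D| = 65.4.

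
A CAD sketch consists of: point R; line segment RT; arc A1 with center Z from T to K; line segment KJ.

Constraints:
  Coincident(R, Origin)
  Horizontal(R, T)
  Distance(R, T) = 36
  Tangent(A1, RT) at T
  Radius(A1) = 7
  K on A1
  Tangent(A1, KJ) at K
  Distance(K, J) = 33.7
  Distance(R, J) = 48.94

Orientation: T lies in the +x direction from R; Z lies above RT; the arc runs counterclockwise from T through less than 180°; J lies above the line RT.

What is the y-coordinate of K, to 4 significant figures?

10.05

Checks: |ZK| = 7.000 ✓; ∠(ZK, KJ) = 90.00° ✓; |KJ| = 33.70 ✓; |RJ| = 48.94 ✓.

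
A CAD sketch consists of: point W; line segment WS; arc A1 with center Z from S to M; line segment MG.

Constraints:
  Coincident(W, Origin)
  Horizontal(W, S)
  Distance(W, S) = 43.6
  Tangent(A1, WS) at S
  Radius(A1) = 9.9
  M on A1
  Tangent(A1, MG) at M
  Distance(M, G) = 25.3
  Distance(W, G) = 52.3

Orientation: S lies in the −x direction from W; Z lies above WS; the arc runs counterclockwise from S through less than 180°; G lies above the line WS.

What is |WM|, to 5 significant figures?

35.670

Checks: |ZM| = 9.900 ✓; ∠(ZM, MG) = 90.00° ✓; |MG| = 25.30 ✓; |WG| = 52.30 ✓.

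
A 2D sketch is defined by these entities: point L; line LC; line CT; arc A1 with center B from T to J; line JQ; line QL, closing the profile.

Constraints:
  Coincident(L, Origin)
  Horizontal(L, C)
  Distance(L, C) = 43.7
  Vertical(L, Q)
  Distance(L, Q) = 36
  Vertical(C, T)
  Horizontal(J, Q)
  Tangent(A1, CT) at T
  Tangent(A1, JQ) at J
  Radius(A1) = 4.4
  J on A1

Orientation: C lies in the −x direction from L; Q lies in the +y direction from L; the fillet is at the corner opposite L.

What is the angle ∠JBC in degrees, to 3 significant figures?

172°

The virtual corner opposite L is at (-43.7, 36.0). Tangency of A1 to CT means the radius BT is perpendicular to CT and A1 meets JQ tangentially, so BJ is at right angles to JQ, with radius 4.4, so the center B sits 4.4 in from both sides at B = (-39.3, 31.6). That places the tangent points at T = (-43.7, 31.6) on CT and J = (-39.3, 36.0) on JQ. Then cos ∠JBC = BJ·BC / (|BJ||BC|), giving 172°.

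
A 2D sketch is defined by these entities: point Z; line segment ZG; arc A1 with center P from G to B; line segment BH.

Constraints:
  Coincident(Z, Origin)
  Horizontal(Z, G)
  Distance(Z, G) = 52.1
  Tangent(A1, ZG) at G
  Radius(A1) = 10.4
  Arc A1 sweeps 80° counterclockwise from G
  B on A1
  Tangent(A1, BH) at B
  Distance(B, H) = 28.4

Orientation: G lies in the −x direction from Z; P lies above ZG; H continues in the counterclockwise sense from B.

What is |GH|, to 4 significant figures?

39.59

Z is at the origin; ZG is horizontal with |ZG| = 52.1 and G on the −x side, so G = (-52.10, 0.000). The tangent condition forces PG to be normal to ZG, so P = G + (0, 10.4) = (-52.10, 10.40). On A1, G sits at bearing -90° from P; an 80° counterclockwise sweep puts B at bearing -10°, so B = P + 10.4·(cos -10°, sin -10°) = (-41.86, 8.594). The tangent condition forces PB to be normal to BH, so BH runs along (−sin -10°, cos -10°); with |BH| = 28.4, H = (-36.93, 36.56). Then |GH| = |H − G| = 39.59.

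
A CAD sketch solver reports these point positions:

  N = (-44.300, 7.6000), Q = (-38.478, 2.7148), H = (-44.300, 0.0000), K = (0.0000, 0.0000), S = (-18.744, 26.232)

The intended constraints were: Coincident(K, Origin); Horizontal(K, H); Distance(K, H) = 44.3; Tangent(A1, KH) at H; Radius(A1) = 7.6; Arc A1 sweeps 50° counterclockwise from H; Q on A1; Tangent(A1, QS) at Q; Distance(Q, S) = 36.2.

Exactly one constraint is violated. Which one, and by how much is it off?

Distance(Q, S) = 36.2 — off by 5.50.

K = (0.00, 0.00) ✓; K.y = 0.00, H.y = 0.00 ✓; |KH| = 44.30 ✓; ∠(NH, HK) = 90.00° ✓; |NH| = 7.600 ✓; bearing(N→Q) − bearing(N→H) = 50.00° ✓; |NQ| = 7.600 ✓; ∠(NQ, QS) = 90.00° ✓; |QS| = 30.70 ✗.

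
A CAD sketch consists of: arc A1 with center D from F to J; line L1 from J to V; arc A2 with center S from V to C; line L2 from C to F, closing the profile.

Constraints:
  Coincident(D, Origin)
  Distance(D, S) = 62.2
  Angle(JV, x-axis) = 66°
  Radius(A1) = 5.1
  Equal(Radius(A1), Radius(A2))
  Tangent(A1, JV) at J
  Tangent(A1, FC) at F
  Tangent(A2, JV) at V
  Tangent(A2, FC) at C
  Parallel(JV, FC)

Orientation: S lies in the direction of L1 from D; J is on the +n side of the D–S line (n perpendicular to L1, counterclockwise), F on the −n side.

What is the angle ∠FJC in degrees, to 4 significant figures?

80.69°

Tangency of A1 to both parallel lines with radius 5.1 puts J and F at D ± 5.1·n: J = (-4.659, 2.074), F = (4.659, -2.074). Equal radii place V and C the same way about S: V = S + 5.1·n = (20.64, 58.90), C = S − 5.1·n = (29.96, 54.75). Then cos ∠FJC = JF·JC / (|JF||JC|), giving 80.69°.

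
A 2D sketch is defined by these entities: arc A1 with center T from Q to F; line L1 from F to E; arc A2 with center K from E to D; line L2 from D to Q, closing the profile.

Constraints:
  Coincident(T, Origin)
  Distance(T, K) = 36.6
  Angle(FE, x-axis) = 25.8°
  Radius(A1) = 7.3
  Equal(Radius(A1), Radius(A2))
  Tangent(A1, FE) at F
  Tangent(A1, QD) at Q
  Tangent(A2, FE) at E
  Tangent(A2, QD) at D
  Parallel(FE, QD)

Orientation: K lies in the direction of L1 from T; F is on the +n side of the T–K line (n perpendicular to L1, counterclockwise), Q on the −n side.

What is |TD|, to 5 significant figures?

37.321

The slot axis is L1's direction at 25.8°, so u = (cos 25.8°, sin 25.8°) = (0.90032, 0.43523) and n = (−sin 25.8°, cos 25.8°) = (-0.43523, 0.90032). T is at the origin and K lies 36.6 along u from T, so K = 36.6·u = (32.952, 15.929). Tangency of A1 to both parallel lines with radius 7.3 puts F and Q at T ± 7.3·n: F = (-3.1772, 6.5723), Q = (3.1772, -6.5723). Equal radii place E and D the same way about K: E = K + 7.3·n = (29.774, 22.502), D = K − 7.3·n = (36.129, 9.3571). Then |TD| = |D − T| = 37.321.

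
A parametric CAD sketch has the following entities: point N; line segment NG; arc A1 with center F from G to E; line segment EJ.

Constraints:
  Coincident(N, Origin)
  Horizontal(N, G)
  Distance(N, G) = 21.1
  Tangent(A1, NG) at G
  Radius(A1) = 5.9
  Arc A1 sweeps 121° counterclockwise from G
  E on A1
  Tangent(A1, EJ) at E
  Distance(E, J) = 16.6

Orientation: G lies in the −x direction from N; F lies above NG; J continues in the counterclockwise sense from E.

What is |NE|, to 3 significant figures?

18.4

Since A1 is tangent to NG there, FG ⟂ NG, so F = G + (0, 5.9) = (-21.1, 5.90). On A1, G sits at bearing -90° from F; a 121° counterclockwise sweep puts E at bearing 31°, so E = F + 5.9·(cos 31°, sin 31°) = (-16.0, 8.94). Then |NE| = |E − N| = 18.4.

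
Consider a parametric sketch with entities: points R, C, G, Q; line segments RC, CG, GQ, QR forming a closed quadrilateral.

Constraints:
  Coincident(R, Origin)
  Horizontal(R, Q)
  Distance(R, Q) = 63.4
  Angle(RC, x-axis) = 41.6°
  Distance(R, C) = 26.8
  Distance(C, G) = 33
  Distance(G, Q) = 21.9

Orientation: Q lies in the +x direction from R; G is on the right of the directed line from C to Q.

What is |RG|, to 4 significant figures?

42.94

R is at the origin; R and Q share the same y with |RQ| = 63.4 and Q in +x, so Q = (63.4, 0). RC runs at 41.6° with |RC| = 26.8, so C = (20.04, 17.79). G is determined by |CG| = 33.0 and |GQ| = 21.9 together: it lies at the intersection of circle(C, 33.0) and circle(Q, 21.9). With |CQ| = 46.87, the foot of the radical line on CQ is 29.94 from C and the perpendicular offset is √(33.0² − 29.94²) = 13.89. Taking the right-of-CQ solution: G = (42.46, -6.420).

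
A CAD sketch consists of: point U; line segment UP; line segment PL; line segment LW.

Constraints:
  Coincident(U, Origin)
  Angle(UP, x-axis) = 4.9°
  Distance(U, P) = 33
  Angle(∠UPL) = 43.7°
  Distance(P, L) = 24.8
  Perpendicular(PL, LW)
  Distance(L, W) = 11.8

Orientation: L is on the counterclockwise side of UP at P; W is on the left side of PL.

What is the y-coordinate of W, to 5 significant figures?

9.1623

U is at the origin; UP runs at 4.9° with length 33.0, so P = 33.0·(cos 4.9°, sin 4.9°) = (32.879, 2.8188). ∠UPL = 43.7°, so PL runs at 4.9° + (180° − 43.7°) = 141.20° from the x-axis; with |PL| = 24.8, L = P + 24.8·(cos 141.20°, sin 141.20°) = (13.552, 18.359). PL is perpendicular to LW; with |LW| = 11.8 on the left of PL, W = L + 11.8·(-0.62660, -0.77934) = (6.1579, 9.1623). So W.y = 9.1623.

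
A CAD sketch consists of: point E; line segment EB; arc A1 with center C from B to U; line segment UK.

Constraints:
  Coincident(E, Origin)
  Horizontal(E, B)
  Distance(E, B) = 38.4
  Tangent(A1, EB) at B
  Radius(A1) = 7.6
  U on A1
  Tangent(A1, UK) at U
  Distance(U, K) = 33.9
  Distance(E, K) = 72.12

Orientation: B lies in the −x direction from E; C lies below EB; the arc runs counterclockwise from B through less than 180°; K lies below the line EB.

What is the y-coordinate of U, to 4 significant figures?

-2.612

Checks: |CU| = 7.600 ✓; ∠(CU, UK) = 90.00° ✓; |UK| = 33.90 ✓; |EK| = 72.12 ✓.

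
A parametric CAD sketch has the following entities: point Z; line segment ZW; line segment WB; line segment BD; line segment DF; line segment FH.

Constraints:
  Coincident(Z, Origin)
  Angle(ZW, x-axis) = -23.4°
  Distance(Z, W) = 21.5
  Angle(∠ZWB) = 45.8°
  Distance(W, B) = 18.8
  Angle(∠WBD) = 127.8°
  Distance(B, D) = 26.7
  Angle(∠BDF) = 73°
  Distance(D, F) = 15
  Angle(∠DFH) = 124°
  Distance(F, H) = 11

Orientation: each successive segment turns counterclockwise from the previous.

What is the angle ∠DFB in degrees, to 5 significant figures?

74.266°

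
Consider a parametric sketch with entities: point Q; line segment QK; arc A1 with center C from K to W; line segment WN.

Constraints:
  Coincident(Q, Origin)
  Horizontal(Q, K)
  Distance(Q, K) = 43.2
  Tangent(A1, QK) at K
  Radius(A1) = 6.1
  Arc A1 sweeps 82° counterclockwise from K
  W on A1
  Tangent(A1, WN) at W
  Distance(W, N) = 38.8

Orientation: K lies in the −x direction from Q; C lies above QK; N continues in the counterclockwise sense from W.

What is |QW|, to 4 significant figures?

37.53

Q is at the origin; Q and K share the same y with |QK| = 43.2 and K on the −x side, so K = (-43.20, 0.000). Tangency of A1 to QK means the radius CK is perpendicular to QK, so C = K + (0, 6.1) = (-43.20, 6.100). On A1, K sits at bearing -90° from C; an 82° counterclockwise sweep puts W at bearing -8°, so W = C + 6.1·(cos -8°, sin -8°) = (-37.16, 5.251). Then |QW| = |W − Q| = 37.53.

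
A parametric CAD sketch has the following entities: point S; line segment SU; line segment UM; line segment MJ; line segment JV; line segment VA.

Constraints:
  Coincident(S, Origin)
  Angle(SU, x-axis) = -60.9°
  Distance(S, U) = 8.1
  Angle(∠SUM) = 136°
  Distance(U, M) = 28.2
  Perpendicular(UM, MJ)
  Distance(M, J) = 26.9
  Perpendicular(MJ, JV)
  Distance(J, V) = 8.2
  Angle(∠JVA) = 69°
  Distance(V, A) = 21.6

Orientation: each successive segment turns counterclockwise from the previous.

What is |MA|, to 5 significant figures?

6.7503

MJ is perpendicular to JV, so JV runs at 163.10°; with |JV| = 8.2, V = (30.895, 12.847). ∠JVA = 69.0° gives VA at -85.900° from the x-axis; with |VA| = 21.6, A = (32.440, -8.6980). Then |MA| = |A − M| = 6.7503.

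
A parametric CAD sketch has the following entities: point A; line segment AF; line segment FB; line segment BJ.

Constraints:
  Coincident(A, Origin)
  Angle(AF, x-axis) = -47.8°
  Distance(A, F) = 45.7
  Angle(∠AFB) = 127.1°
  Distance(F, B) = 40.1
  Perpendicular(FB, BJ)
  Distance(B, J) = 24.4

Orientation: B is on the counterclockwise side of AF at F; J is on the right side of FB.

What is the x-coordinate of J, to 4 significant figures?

72.81

A is at the origin; AF runs at -47.8° with length 45.7, so F = 45.7·(cos -47.8°, sin -47.8°) = (30.70, -33.85). ∠AFB = 127.1°, so FB runs at -47.8° + (180° − 127.1°) = 5.100° from the x-axis; with |FB| = 40.1, B = F + 40.1·(cos 5.100°, sin 5.100°) = (70.64, -30.29). The perpendicularity gives BJ at right angles to FB; with |BJ| = 24.4 on the right of FB, J = B + 24.4·(0.08889, -0.9960) = (72.81, -54.59). So J.x = 72.81.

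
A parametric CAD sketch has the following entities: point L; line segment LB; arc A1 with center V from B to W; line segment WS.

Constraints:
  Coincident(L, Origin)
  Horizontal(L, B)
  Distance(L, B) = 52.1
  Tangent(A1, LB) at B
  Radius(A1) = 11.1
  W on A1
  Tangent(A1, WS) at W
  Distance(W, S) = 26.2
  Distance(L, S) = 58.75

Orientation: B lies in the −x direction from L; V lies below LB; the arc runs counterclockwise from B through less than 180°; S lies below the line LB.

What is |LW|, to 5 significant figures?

63.385

L is at the origin; LB is horizontal with |LB| = 52.1 and B on the −x side, so B = (-52.100, 0.0000). The tangent condition forces VB to be normal to LB, so V = B + (0, -11.1) = (-52.100, -11.100). Since VW ⟂ WS (tangency), |VS| = √(11.1² + 26.2²) = 28.454 regardless of where W sits on A1. So S lies on both circle(L, 58.75) and circle(V, 28.454); the below-LB intersection is S = (-44.387, -38.489). W is the foot of the tangent from S: W = (-60.764, -18.039).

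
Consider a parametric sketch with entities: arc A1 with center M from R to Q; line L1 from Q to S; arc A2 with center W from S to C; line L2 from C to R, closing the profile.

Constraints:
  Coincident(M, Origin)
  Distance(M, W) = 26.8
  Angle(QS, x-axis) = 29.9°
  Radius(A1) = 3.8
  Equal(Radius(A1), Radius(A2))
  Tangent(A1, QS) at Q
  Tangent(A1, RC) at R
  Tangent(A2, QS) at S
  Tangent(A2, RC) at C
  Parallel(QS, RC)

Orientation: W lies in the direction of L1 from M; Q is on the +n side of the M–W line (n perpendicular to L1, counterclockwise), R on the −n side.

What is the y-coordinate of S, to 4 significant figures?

16.65

Tangency of A1 to both parallel lines with radius 3.8 puts Q and R at M ± 3.8·n: Q = (-1.894, 3.294), R = (1.894, -3.294). Equal radii place S and C the same way about W: S = W + 3.8·n = (21.34, 16.65), C = W − 3.8·n = (25.13, 10.07). So S.y = 16.65.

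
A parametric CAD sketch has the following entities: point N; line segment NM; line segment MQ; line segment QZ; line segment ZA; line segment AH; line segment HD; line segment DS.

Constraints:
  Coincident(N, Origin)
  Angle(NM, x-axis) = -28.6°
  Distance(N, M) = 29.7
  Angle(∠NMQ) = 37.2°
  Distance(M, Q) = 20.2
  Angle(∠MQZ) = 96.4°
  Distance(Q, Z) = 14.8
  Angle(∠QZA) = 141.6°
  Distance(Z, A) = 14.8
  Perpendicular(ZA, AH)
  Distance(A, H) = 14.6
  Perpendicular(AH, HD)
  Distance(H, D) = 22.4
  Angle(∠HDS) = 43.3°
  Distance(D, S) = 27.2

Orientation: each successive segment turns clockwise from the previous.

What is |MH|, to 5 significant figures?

19.590

N is at the origin; NM runs at -28.6° with length 29.7, so M = (26.076, -14.217). ∠NMQ = 37.2° gives MQ at -171.40° from the x-axis; with |MQ| = 20.2, Q = (6.1032, -17.238). ∠MQZ = 96.4° gives QZ at 105.00° from the x-axis; with |QZ| = 14.8, Z = (2.2727, -2.9421). ∠QZA = 141.6° gives ZA at 66.600° from the x-axis; with |ZA| = 14.8, A = (8.1505, 10.641). ZA is perpendicular to AH, so AH runs at -23.400°; with |AH| = 14.6, H = (21.550, 4.8423). Then |MH| = |H − M| = 19.590.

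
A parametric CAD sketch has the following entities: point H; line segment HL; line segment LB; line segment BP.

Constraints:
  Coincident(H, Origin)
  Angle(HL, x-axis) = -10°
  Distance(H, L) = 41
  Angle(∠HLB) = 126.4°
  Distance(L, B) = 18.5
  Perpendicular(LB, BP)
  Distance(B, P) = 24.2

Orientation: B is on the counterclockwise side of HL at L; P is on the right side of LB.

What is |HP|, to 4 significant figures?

71.46

H is at the origin; HL runs at -10.0° with length 41.0, so L = 41.0·(cos -10.0°, sin -10.0°) = (40.38, -7.120). ∠HLB = 126.4°, so LB runs at -10.0° + (180° − 126.4°) = 43.60° from the x-axis; with |LB| = 18.5, B = L + 18.5·(cos 43.60°, sin 43.60°) = (53.77, 5.638). LB is perpendicular to BP; with |BP| = 24.2 on the right of LB, P = B + 24.2·(0.6896, -0.7242) = (70.46, -11.89). Then |HP| = |P − H| = 71.46.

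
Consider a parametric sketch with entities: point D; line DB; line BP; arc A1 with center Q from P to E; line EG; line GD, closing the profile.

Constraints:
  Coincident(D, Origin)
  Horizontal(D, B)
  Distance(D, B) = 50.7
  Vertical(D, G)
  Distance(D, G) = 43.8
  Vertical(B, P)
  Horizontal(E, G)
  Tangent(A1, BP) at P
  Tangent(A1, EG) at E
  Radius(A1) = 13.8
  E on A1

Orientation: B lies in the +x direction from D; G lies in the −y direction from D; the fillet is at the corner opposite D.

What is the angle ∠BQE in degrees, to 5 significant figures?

155.30°

The virtual corner opposite D is at (50.700, -43.800). Tangency of A1 to BP means the radius QP is perpendicular to BP and A1 meets EG tangentially, so QE is at right angles to EG, with radius 13.8, so the center Q sits 13.8 in from both sides at Q = (36.900, -30.000). That places the tangent points at P = (50.700, -30.000) on BP and E = (36.900, -43.800) on EG. Then cos ∠BQE = QB·QE / (|QB||QE|), giving 155.30°.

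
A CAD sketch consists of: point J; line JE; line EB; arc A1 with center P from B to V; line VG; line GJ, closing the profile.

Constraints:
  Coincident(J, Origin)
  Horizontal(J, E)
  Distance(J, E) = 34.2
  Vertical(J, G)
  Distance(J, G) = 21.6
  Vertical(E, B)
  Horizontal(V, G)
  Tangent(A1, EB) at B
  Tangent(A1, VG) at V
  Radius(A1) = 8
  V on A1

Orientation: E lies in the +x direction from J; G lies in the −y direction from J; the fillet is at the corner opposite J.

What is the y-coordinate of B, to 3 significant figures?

-13.6

The virtual corner opposite J is at (34.2, -21.6). A1 meets EB tangentially, so PB is at right angles to EB and the tangent condition forces PV to be normal to VG, with radius 8.0, so the center P sits 8.0 in from both sides at P = (26.2, -13.6). That places the tangent points at B = (34.2, -13.6) on EB and V = (26.2, -21.6) on VG. So B.y = -13.6.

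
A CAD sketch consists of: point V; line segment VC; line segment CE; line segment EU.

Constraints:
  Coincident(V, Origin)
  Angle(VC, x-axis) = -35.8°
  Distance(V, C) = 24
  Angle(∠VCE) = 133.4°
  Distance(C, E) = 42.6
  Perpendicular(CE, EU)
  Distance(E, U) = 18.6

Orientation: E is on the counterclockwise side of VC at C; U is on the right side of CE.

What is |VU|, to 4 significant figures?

69.21

V is at the origin; VC runs at -35.8° with length 24.0, so C = 24.0·(cos -35.8°, sin -35.8°) = (19.47, -14.04). ∠VCE = 133.4°, so CE runs at -35.8° + (180° − 133.4°) = 10.80° from the x-axis; with |CE| = 42.6, E = C + 42.6·(cos 10.80°, sin 10.80°) = (61.31, -6.057). The perpendicularity gives EU at right angles to CE; with |EU| = 18.6 on the right of CE, U = E + 18.6·(0.1874, -0.9823) = (64.80, -24.33). Then |VU| = |U − V| = 69.21.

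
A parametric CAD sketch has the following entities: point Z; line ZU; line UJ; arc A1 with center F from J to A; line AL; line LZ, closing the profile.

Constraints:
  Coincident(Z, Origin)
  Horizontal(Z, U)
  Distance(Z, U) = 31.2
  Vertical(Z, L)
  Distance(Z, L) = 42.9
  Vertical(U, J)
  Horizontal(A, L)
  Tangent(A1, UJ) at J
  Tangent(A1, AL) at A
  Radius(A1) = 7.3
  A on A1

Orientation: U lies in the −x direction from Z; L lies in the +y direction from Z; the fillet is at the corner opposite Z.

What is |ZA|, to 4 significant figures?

49.11

Z is at the origin; Z and U share the same y with |ZU| = 31.2 and U on the −x side, so U = (-31.20, 0.000). Z and L share the same x with |ZL| = 42.9 and L on the +y side, so L = (0.000, 42.90). The virtual corner opposite Z is at (-31.20, 42.90). Tangency of A1 to UJ means the radius FJ is perpendicular to UJ and A1 meets AL tangentially, so FA is at right angles to AL, with radius 7.3, so the center F sits 7.3 in from both sides at F = (-23.90, 35.60). That places the tangent points at J = (-31.20, 35.60) on UJ and A = (-23.90, 42.90) on AL. Then |ZA| = |A − Z| = 49.11.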